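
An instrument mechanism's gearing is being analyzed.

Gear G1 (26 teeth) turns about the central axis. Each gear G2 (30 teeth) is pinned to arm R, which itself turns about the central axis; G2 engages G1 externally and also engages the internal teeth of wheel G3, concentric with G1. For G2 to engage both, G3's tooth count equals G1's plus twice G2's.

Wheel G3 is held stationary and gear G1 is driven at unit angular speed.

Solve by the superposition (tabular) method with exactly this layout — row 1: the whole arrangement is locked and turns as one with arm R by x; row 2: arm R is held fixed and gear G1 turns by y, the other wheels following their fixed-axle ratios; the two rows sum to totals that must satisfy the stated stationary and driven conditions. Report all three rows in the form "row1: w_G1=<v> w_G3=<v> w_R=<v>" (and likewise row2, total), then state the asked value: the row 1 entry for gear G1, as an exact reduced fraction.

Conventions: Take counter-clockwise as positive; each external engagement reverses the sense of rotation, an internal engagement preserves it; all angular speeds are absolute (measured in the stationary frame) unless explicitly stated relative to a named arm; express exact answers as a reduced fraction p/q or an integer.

recognized (axles ride arm R): planetary set, 26/30/86 teeth
row 1 — lock + rotate with arm: ω_sun = ω_ring = ω_arm = x
row 2 (arm held, sun turns y): ω_ring = −(26/86)·y, ω_arm = 0
boundary: total ω_ring = x − (26/86)·y = 0 and total ω_sun = x + y = 1  ⇒  y = 43/56, x = 13/56
row 2 ring = −(26/86)·43/56 = -13/56
totals (row 1 + row 2): sun 13/56 + 43/56 = 1, ring 13/56 + (-13/56) = 0, arm 13/56 + 0 = 13/56
asked cell (row1, sun) = 13/56

row1: w_G1=13/56 w_G3=13/56 w_R=13/56
row2: w_G1=43/56 w_G3=-13/56 w_R=0
total: w_G1=1 w_G3=0 w_R=13/56
asked value: 13/56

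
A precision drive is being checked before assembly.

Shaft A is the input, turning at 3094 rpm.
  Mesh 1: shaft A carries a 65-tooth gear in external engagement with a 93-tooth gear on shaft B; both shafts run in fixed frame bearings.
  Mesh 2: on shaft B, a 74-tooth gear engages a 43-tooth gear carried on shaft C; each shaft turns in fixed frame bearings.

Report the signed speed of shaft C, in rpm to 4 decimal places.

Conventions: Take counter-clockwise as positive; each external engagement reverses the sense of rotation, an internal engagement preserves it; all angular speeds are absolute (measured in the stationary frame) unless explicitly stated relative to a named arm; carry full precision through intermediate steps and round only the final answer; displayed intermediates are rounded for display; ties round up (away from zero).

+3721.4654 rpm

class = fixed-axis compound train [2 meshes; 2 ratios multiply, 2 sense flips]
mesh 1 [65T→93T]: ω = 3094.0000×65/93 = 2162.4731 rpm, sense flips to −
mesh 2 [74T→43T]: ω = 2162.4731×74/43 = 3721.4654 rpm, sense flips to +
signed output speed = +3721.4654 rpm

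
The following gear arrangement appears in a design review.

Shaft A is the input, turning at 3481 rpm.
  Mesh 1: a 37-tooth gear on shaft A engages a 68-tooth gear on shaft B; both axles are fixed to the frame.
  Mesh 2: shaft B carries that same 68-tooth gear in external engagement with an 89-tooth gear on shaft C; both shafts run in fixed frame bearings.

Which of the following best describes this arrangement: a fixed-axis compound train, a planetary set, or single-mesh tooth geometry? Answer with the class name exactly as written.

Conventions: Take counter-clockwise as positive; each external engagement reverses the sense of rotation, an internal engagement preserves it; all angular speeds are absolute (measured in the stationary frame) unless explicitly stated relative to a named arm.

2-mesh fixed-axis compound train (all bearings frame-fixed)
classification: fixed-axis compound train

fixed-axis compound train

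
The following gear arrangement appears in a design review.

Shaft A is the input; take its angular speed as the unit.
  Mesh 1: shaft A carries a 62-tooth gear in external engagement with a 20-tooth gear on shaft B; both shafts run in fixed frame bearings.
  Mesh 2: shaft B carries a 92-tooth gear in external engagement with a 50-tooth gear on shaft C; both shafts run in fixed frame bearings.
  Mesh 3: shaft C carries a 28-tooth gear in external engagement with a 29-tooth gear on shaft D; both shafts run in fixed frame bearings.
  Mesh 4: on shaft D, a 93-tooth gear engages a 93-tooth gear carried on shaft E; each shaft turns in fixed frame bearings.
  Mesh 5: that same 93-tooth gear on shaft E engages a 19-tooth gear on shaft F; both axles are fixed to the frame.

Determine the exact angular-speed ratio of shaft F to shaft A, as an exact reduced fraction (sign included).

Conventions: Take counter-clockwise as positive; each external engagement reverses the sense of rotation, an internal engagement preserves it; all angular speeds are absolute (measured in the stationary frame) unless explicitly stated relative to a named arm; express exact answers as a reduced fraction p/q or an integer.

class = fixed-axis compound train [5 meshes; 5 ratios multiply, 5 sense flips]
mesh 1 [62T→20T]: running ratio 31/10, sense −
mesh 2 [92T→50T]: running ratio 713/125, sense +
mesh 3 [28T→29T]: running ratio 19964/3625, sense −
mesh 4 [93T→93T]: running ratio 19964/3625, sense +
mesh 5 [93T→19T]: running ratio 1856652/68875, sense −
ω_out/ω_in = -1856652/68875

-1856652/68875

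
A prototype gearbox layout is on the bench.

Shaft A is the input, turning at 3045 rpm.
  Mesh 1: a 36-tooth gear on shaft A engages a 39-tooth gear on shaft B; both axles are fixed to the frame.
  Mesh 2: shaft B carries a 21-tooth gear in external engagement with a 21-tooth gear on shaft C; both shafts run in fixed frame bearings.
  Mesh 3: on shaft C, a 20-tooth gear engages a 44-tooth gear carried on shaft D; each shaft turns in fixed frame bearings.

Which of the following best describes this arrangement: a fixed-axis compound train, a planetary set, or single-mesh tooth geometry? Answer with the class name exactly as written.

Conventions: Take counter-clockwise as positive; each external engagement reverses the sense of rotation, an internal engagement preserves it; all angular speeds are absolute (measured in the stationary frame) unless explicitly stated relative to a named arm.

fixed-axis compound train

topology: fixed-axis compound train — 3 meshes, A→D
classification: fixed-axis compound train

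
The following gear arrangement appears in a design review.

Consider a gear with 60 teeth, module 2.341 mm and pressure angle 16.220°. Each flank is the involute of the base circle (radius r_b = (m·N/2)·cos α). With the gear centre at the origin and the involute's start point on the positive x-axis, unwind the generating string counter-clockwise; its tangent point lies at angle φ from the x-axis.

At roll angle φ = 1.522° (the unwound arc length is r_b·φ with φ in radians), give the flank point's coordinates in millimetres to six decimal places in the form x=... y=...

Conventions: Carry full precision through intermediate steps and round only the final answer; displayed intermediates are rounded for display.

x=67.458370 y=0.000421

recognized (one wheel, involute flank): single-mesh tooth geometry, m = 2.341, N = 60
pitch radius r_p = m·N/2 = 2.341·60/2 = 70.230000
base radius r_b = r_p·cos α = 70.230000·cos 16.220° = 67.434582
roll angle φ = 1.522° = 0.02656391 rad
x = r_b·(cos φ + φ·sin φ) = 67.458370
y = r_b·(sin φ − φ·cos φ) = 0.000421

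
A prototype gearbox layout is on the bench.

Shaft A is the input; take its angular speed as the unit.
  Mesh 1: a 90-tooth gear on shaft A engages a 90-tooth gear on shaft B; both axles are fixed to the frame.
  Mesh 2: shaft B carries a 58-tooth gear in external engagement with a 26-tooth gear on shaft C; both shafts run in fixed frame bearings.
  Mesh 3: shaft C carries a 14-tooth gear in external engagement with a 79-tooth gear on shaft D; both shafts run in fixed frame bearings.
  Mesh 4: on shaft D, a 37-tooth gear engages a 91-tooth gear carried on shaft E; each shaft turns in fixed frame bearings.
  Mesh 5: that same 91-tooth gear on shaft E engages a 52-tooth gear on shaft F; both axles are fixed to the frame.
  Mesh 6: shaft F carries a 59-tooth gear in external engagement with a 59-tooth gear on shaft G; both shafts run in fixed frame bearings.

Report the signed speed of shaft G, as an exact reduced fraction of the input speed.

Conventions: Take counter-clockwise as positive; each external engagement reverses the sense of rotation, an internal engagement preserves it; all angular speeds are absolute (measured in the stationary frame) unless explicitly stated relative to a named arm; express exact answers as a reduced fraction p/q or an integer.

6-mesh fixed-axis compound train (all bearings frame-fixed)
mesh 1 [90T→90T]: |ω|/ω_in = 1×90/90 = 1, sense flips to −
mesh 2 [58T→26T]: |ω|/ω_in = 1×58/26 = 29/13, sense flips to +
mesh 3 [14T→79T]: |ω|/ω_in = (29/13)×14/79 = 406/1027, sense flips to −
mesh 4 [37T→91T]: |ω|/ω_in = (406/1027)×37/91 = 2146/13351, sense flips to +
mesh 5 [91T→52T]: |ω|/ω_in = (2146/13351)×91/52 = 7511/26702, sense flips to −
mesh 6 [59T→59T]: |ω|/ω_in = (7511/26702)×59/59 = 7511/26702, sense flips to +
signed output speed (× input speed) = 7511/26702

7511/26702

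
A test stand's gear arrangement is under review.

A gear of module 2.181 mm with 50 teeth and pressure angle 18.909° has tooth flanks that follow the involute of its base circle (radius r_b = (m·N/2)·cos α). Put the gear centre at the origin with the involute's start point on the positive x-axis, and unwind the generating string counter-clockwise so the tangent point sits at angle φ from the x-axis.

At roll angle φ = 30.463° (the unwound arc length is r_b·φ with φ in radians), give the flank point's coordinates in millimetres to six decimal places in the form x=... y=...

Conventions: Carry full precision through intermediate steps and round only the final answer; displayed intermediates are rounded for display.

x=58.366079 y=2.511914

recognized (one wheel, involute flank): single-mesh tooth geometry, m = 2.181, N = 50
pitch radius r_p = m·N/2 = 2.181·50/2 = 54.525000
base radius r_b = r_p·cos α = 54.525000·cos 18.909° = 51.582529
roll angle φ = 30.463° = 0.53167965 rad
x = r_b·(cos φ + φ·sin φ) = 58.366079
y = r_b·(sin φ − φ·cos φ) = 2.511914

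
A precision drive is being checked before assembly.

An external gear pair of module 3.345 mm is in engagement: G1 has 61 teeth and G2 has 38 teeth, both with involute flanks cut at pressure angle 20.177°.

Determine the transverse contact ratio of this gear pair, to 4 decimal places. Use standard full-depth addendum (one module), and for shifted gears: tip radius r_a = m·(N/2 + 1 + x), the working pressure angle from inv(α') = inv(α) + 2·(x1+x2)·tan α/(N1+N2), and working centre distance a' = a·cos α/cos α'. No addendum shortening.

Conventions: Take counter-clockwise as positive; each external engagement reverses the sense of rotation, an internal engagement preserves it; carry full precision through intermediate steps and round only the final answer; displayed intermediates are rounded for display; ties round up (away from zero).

single-mesh involute tooth geometry (61T engaging 38T at module 3.345)
base radii: r_b1 = 95.761538, r_b2 = 59.654729
tip radii: r_a1 = 105.367500, r_a2 = 66.900000
no profile shift: α' = α, a' = a
action lengths: √(r_a1²−r_b1²) = 43.954953, √(r_a2²−r_b2²) = 30.280742
base pitch p_b = π·m·cos α = 9.863729
CR = (43.954953 + 30.280742 − 165.577500·sin 20.17700°)/9.863729 = 1.736105
contact ratio ≈ 1.7361

1.7361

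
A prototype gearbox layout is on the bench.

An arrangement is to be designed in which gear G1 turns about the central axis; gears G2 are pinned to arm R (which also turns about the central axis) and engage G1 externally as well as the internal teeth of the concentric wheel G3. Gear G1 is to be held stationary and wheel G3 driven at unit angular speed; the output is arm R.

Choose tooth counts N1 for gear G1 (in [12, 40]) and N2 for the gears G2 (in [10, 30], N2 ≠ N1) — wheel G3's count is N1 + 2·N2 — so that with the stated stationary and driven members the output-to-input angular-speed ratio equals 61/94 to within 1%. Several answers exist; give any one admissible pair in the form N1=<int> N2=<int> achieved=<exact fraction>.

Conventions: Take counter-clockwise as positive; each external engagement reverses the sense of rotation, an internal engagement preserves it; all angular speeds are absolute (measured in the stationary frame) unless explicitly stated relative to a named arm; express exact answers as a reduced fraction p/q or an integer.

N1=33 N2=14 achieved=61/94

design class (target 61/94): planetary set
Willis with ω_sun = 0: ω_arm/ω_ring = N3/(N1+N3); set equal to 61/94  ⇒  N3/N1 = (61/94)/(1 − 61/94) = 61/33
N3 = N1 + 2·N2  ⇒  N2/N1 = (N3/N1 − 1)/2 = (61/33 − 1)/2 = 14/33
smallest multiple with N1 ≥ 12 and N2 ≥ 10: k = 1  ⇒  N1 = 1·33 = 33, N2 = 1·14 = 14 (N1 ≤ 40, N2 ≤ 30, N2 ≠ N1 ✓), N3 = 33 + 2·14 = 61
check: N3/(N1+N3) with N1 = 33, N3 = 61 gives 61/94; |achieved − target| = 0 ≤ 61/9400 ✓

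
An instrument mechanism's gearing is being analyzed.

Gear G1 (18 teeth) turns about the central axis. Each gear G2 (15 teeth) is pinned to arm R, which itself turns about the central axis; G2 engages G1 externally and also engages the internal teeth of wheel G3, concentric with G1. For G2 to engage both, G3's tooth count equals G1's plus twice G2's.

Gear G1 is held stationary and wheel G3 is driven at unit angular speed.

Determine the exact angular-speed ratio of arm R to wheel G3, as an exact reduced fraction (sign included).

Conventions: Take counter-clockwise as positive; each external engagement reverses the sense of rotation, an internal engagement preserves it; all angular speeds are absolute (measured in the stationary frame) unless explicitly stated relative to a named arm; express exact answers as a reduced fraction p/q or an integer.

8/11

recognized (axles ride arm R): planetary set, 18/15/48 teeth
ring teeth: 18 + 2·15 = 48
18(ω_sun−ω_arm) = −48(ω_ring−ω_arm),  ω_sun = 0, ω_ring = 1
18(0−ω_arm) = −48(1−ω_arm)  ⇒  66·ω_arm = 48  ⇒  ω_arm = 8/11
ω_out/ω_in = 8/11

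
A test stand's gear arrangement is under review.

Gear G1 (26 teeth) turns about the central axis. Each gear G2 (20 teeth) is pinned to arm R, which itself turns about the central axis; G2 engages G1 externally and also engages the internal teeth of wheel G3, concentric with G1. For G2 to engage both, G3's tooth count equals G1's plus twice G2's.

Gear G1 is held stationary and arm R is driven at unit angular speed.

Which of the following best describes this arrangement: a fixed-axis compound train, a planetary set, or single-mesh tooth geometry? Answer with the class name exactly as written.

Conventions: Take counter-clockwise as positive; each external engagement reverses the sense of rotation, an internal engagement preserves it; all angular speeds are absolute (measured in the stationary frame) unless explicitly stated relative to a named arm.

planetary set

topology: planetary set — G1 26T / G2 20T / G3 66T, arm = carrier (Willis)
classification: planetary set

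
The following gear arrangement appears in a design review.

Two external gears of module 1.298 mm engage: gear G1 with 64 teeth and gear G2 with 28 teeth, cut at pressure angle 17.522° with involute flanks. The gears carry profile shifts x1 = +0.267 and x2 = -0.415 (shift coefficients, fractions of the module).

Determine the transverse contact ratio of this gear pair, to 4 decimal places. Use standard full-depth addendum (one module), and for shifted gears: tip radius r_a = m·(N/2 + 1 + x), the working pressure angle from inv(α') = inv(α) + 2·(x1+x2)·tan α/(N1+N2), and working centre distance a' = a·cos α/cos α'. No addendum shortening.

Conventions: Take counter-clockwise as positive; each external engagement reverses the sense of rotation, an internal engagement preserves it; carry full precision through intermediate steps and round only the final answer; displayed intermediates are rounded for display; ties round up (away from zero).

1.9293

recognized (one external pair, fixed centres): single-mesh tooth geometry, m = 1.298, N1 = 64, N2 = 28
base radii: r_b1 = 39.608788, r_b2 = 17.328845
tip radii: r_a1 = 43.180566, r_a2 = 18.931330
inv(α') = inv(17.522°) + 2·(+0.267-0.415)·tan α/(64+28) = 0.00888859  ⇒  α' = 16.91613°
a' = a·cos α / cos α' = 59.7080·cos 17.522°/cos 16.91613° = 59.512643
action lengths: √(r_a1²−r_b1²) = 17.196080, √(r_a2²−r_b2²) = 7.622755
base pitch p_b = π·m·cos α = 3.888584
CR = (17.196080 + 7.622755 − 59.512643·sin 16.91613°)/3.888584 = 1.929327
contact ratio ≈ 1.9293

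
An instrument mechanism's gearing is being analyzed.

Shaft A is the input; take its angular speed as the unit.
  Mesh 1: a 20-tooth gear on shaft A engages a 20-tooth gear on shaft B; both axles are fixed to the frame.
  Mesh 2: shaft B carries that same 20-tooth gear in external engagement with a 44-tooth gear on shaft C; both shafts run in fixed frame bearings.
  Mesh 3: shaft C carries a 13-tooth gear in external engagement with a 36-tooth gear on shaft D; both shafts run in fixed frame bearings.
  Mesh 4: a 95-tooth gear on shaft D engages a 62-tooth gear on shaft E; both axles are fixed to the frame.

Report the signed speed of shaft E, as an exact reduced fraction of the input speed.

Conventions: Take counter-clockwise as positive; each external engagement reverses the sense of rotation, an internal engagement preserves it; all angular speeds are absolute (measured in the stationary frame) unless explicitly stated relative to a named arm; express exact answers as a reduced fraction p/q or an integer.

4-mesh fixed-axis compound train (all bearings frame-fixed)
mesh 1 [20T→20T]: |ω|/ω_in = 1×20/20 = 1, sense flips to −
mesh 2 [20T→44T]: |ω|/ω_in = 1×20/44 = 5/11, sense flips to +
mesh 3 [13T→36T]: |ω|/ω_in = (5/11)×13/36 = 65/396, sense flips to −
mesh 4 [95T→62T]: |ω|/ω_in = (65/396)×95/62 = 6175/24552, sense flips to +
signed output speed (× input speed) = 6175/24552

6175/24552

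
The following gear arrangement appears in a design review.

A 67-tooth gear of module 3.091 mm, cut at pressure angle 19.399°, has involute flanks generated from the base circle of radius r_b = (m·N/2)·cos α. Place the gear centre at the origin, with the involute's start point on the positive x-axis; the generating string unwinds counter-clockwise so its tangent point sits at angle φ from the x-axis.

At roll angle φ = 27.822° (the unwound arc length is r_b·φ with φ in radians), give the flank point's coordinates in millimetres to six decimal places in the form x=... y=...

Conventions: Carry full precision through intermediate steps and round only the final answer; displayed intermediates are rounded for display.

x=108.514896 y=3.640504

class = single-mesh tooth geometry [base-circle involute, m = 3.091, 67T]
pitch radius r_p = m·N/2 = 3.091·67/2 = 103.548500
base radius r_b = r_p·cos α = 103.548500·cos 19.399° = 97.669892
roll angle φ = 27.822° = 0.48558550 rad
x = r_b·(cos φ + φ·sin φ) = 108.514896
y = r_b·(sin φ − φ·cos φ) = 3.640504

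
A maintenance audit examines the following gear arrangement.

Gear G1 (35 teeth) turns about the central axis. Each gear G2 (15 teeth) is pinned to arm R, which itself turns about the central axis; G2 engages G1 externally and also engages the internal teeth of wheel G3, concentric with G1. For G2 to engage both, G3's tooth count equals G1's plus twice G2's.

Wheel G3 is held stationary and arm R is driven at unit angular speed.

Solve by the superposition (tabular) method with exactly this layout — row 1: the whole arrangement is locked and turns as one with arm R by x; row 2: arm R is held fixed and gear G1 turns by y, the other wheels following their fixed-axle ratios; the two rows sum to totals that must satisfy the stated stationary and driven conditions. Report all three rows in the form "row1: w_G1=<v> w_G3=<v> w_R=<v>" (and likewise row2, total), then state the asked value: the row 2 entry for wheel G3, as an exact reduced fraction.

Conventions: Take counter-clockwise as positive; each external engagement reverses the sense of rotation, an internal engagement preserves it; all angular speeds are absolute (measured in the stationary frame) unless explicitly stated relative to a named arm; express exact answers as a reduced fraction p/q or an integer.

topology: planetary set — G1 35T / G2 15T / G3 65T, arm = carrier (Willis)
row 1 (train locked, turned with arm): all members turn x
row 2 — arm fixed, fixed-axis ratios: sun y, ring −(35/65)·y, arm 0
boundary: total ω_ring = x − (35/65)·y = 0 and total ω_arm = x = 1  ⇒  y = 13/7, x = 1
row 2 ring = −(35/65)·13/7 = -1
totals (row 1 + row 2): sun 1 + 13/7 = 20/7, ring 1 + (-1) = 0, arm 1 + 0 = 1
asked cell (row2, ring) = -1

row1: w_G1=1 w_G3=1 w_R=1
row2: w_G1=13/7 w_G3=-1 w_R=0
total: w_G1=20/7 w_G3=0 w_R=1
asked value: -1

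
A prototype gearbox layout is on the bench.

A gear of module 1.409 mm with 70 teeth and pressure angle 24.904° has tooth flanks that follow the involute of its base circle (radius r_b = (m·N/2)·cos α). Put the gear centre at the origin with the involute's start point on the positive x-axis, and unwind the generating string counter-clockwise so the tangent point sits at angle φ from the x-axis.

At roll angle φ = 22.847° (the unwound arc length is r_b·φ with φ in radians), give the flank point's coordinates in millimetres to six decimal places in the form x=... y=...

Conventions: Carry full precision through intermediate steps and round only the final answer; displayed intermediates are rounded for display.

x=48.145429 y=0.930402

single-mesh involute tooth geometry (70T wheel at module 1.409)
pitch radius r_p = m·N/2 = 1.409·70/2 = 49.315000
base radius r_b = r_p·cos α = 49.315000·cos 24.904° = 44.729426
roll angle φ = 22.847° = 0.39875537 rad
x = r_b·(cos φ + φ·sin φ) = 48.145429
y = r_b·(sin φ − φ·cos φ) = 0.930402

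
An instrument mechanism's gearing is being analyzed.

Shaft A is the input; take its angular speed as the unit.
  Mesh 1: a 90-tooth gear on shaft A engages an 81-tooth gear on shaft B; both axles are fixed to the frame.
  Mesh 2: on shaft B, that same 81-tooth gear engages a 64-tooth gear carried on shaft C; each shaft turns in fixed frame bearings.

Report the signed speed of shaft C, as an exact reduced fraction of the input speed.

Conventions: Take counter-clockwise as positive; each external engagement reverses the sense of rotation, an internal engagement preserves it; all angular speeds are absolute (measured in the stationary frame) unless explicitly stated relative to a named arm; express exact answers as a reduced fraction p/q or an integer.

2-mesh fixed-axis compound train (all bearings frame-fixed)
mesh 1 [90T→81T]: |ω|/ω_in = 1×90/81 = 10/9, sense flips to −
mesh 2 [81T→64T]: |ω|/ω_in = (10/9)×81/64 = 45/32, sense flips to +
signed output speed (× input speed) = 45/32

45/32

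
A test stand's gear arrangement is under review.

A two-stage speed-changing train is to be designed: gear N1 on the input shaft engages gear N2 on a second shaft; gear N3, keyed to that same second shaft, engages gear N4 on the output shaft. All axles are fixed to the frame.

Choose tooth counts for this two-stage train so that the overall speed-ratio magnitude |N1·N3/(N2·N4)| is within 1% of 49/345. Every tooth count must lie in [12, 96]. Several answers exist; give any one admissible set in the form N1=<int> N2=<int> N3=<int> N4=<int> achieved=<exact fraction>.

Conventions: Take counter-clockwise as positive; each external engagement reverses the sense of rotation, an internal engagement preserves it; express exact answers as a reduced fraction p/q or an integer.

design class (target 49/345): fixed-axis compound train
target = 49/345 in lowest terms: an exact hit needs N1·N3 = k·49 and N2·N4 = k·345 for one integer k, every count in [12, 96]; additionally prefer no 1:1 stage (N1 ≠ N2, N3 ≠ N4)
k = 1…3: no 1:1-free in-range split of k·49 and k·345 into factor pairs; take k = 4
k = 4: N1·N3 = 196 = 14·14, N2·N4 = 1380 = 15·92
achieved = 14·14/(15·92) = 49/345; |achieved − target| = 0 ≤ 49/34500 ✓

N1=14 N2=15 N3=14 N4=92 achieved=49/345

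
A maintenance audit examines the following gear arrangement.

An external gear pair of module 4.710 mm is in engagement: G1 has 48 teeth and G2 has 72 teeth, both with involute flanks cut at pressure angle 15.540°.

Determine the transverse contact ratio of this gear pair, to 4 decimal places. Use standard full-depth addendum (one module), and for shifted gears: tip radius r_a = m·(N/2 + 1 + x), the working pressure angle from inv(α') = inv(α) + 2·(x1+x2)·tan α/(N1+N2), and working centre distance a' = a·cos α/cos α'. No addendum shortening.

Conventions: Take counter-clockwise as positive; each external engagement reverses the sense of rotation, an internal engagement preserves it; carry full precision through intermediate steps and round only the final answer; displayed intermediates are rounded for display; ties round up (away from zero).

2.0865

class = single-mesh tooth geometry [involute pair 48T × 72T, m = 4.710]
base radii: r_b1 = 108.907670, r_b2 = 163.361505
tip radii: r_a1 = 117.750000, r_a2 = 174.270000
no profile shift: α' = α, a' = a
action lengths: √(r_a1²−r_b1²) = 44.768090, √(r_a2²−r_b2²) = 60.688149
base pitch p_b = π·m·cos α = 14.255981
CR = (44.768090 + 60.688149 − 282.600000·sin 15.54000°)/14.255981 = 2.086463
contact ratio ≈ 2.0865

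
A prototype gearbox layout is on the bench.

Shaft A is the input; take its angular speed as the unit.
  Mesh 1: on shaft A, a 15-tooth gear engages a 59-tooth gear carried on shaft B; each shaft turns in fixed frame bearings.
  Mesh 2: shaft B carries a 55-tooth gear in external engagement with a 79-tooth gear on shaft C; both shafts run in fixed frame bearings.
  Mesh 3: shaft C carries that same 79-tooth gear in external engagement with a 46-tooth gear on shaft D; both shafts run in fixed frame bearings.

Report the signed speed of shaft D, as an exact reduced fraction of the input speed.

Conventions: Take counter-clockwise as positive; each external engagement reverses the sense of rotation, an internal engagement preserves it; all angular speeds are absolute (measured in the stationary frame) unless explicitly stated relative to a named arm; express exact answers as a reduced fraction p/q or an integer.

-825/2714

3-mesh fixed-axis compound train (all bearings frame-fixed)
mesh 1 [15T→59T]: |ω|/ω_in = 1×15/59 = 15/59, sense flips to −
mesh 2 [55T→79T]: |ω|/ω_in = (15/59)×55/79 = 825/4661, sense flips to +
mesh 3 [79T→46T]: |ω|/ω_in = (825/4661)×79/46 = 825/2714, sense flips to −
signed output speed (× input speed) = -825/2714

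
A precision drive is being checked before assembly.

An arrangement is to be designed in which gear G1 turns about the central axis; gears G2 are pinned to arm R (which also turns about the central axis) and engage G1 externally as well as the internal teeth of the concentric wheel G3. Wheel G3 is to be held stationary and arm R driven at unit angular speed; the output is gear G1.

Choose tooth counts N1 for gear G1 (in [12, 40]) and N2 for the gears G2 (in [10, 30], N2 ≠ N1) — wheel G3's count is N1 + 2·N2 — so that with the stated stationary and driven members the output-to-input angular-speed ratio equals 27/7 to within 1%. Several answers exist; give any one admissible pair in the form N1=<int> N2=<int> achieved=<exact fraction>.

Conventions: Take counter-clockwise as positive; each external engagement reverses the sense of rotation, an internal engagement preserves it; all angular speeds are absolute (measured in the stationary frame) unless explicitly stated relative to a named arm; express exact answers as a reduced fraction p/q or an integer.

topology: planetary set — design target 27/7, arm = carrier (Willis)
Willis with ω_ring = 0: ω_sun/ω_arm = (N1+N3)/N1; set equal to 27/7  ⇒  N3/N1 = 27/7 − 1 = 20/7
N3 = N1 + 2·N2  ⇒  N2/N1 = (N3/N1 − 1)/2 = (20/7 − 1)/2 = 13/14
smallest multiple with N1 ≥ 12 and N2 ≥ 10: k = 1  ⇒  N1 = 1·14 = 14, N2 = 1·13 = 13 (N1 ≤ 40, N2 ≤ 30, N2 ≠ N1 ✓), N3 = 14 + 2·13 = 40
check: (N1+N3)/N1 with N1 = 14, N3 = 40 gives 27/7; |achieved − target| = 0 ≤ 27/700 ✓

N1=14 N2=13 achieved=27/7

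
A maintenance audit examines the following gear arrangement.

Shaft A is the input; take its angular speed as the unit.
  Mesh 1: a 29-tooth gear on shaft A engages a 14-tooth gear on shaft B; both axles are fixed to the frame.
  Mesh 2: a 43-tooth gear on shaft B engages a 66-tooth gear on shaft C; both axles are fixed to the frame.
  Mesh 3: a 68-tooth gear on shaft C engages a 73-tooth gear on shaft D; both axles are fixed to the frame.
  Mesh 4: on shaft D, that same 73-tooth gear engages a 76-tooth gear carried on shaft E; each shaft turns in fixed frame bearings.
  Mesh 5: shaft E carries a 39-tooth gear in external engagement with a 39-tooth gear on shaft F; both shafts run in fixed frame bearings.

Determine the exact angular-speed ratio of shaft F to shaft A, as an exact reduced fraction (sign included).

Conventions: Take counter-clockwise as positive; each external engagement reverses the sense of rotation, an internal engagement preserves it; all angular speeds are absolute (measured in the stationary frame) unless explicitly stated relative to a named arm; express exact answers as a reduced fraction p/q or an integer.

-21199/17556

class = fixed-axis compound train [5 meshes; 5 ratios multiply, 5 sense flips]
mesh 1 [29T→14T]: running ratio 29/14, sense −
mesh 2 [43T→66T]: running ratio 1247/924, sense +
mesh 3 [68T→73T]: running ratio 21199/16863, sense −
mesh 4 [73T→76T]: running ratio 21199/17556, sense +
mesh 5 [39T→39T]: running ratio 21199/17556, sense −
ω_out/ω_in = -21199/17556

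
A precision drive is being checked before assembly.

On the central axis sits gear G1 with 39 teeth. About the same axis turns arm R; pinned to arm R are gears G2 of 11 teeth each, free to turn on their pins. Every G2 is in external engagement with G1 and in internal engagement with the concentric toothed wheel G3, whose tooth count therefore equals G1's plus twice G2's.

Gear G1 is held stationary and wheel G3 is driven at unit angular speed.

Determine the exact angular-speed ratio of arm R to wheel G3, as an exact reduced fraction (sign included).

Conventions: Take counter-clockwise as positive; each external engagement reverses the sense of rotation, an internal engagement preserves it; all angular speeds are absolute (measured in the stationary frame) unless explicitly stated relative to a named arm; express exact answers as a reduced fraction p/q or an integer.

61/100

class = planetary set [G3 = 39+2·11 = 61; Willis about the carrier]
ring teeth: 39 + 2·11 = 61
39(ω_sun−ω_arm) = −61(ω_ring−ω_arm),  ω_sun = 0, ω_ring = 1
39(0−ω_arm) = −61(1−ω_arm)  ⇒  100·ω_arm = 61  ⇒  ω_arm = 61/100
ω_out/ω_in = 61/100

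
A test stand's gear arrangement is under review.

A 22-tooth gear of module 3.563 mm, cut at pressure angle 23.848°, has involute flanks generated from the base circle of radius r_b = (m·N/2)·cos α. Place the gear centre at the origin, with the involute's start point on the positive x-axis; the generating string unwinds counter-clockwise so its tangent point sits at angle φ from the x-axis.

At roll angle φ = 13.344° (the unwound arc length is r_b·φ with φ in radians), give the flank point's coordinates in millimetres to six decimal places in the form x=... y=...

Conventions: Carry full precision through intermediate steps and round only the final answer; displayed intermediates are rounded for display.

topology: single-mesh involute geometry — m = 3.563, N = 22
pitch radius r_p = m·N/2 = 3.563·22/2 = 39.193000
base radius r_b = r_p·cos α = 39.193000·cos 23.848° = 35.846752
roll angle φ = 13.344° = 0.23289674 rad
x = r_b·(cos φ + φ·sin φ) = 36.805788
y = r_b·(sin φ − φ·cos φ) = 0.150128

x=36.805788 y=0.150128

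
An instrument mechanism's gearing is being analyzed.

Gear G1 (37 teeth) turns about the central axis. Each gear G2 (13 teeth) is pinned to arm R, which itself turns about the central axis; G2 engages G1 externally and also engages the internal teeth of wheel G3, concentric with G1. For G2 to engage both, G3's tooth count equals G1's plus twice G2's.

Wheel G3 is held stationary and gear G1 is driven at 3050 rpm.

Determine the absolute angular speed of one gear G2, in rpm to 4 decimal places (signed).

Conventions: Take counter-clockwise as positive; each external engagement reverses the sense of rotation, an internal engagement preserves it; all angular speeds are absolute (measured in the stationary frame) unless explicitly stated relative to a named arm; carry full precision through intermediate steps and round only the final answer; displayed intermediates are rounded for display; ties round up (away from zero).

-4340.3846 rpm

topology: planetary set — G1 37T / G2 13T / G3 63T, arm = carrier (Willis)
normalise by the input: solve with ω_sun = 1, then scale by 3050 rpm
ring teeth: 37 + 2·13 = 63
37(ω_sun−ω_arm) = −63(ω_ring−ω_arm),  ω_ring = 0, ω_sun = 1
37(1−ω_arm) = −63(0−ω_arm)  ⇒  100·ω_arm = 37  ⇒  ω_arm = 37/100
sun–planet mesh: 37·(1−37/100) = −13·(ω_p−ω_arm)  ⇒  ω_p−ω_arm = -2331/1300
ω_p = 37/100 − 2331/1300 = -37/26
scale: ω_p = -37/26 × 3050 rpm = -4340.3846 rpm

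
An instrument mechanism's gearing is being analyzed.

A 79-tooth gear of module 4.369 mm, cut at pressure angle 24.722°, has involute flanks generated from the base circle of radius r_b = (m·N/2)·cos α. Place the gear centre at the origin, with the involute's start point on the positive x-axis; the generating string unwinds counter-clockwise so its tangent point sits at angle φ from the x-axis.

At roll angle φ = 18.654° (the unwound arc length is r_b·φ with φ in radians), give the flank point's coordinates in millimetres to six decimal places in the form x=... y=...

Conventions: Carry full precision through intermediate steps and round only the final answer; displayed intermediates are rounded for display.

x=164.847751 y=1.784217

recognized (one wheel, involute flank): single-mesh tooth geometry, m = 4.369, N = 79
pitch radius r_p = m·N/2 = 4.369·79/2 = 172.575500
base radius r_b = r_p·cos α = 172.575500·cos 24.722° = 156.758552
roll angle φ = 18.654° = 0.32557372 rad
x = r_b·(cos φ + φ·sin φ) = 164.847751
y = r_b·(sin φ − φ·cos φ) = 1.784217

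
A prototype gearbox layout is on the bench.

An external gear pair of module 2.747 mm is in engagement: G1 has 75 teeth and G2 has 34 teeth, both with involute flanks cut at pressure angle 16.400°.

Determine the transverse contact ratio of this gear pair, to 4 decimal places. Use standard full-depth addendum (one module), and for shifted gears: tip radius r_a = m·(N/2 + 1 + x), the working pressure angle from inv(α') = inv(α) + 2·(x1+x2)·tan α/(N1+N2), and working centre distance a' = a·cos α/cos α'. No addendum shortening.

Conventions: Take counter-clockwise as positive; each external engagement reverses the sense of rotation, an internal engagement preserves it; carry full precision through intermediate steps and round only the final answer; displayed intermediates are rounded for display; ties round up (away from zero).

1.9728

topology: single-mesh involute geometry — m = 2.747, 75T/34T pair
base radii: r_b1 = 98.821331, r_b2 = 44.799003
tip radii: r_a1 = 105.759500, r_a2 = 49.446000
no profile shift: α' = α, a' = a
action lengths: √(r_a1²−r_b1²) = 37.675143, √(r_a2²−r_b2²) = 20.927404
base pitch p_b = π·m·cos α = 8.278836
CR = (37.675143 + 20.927404 − 149.711500·sin 16.40000°)/8.278836 = 1.972836
contact ratio ≈ 1.9728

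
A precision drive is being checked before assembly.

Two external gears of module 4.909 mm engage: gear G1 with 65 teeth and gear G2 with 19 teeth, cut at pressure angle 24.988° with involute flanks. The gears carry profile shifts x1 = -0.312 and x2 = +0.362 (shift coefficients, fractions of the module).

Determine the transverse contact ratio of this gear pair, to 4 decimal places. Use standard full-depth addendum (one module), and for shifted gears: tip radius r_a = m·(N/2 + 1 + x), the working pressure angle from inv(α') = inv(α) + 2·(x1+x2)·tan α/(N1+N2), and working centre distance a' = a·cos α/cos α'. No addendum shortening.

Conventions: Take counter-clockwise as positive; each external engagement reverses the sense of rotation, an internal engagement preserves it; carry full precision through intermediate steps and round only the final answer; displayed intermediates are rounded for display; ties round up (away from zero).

1.4215

topology: single-mesh involute geometry — m = 4.909, 65T/19T pair
base radii: r_b1 = 144.608729, r_b2 = 42.270244
tip radii: r_a1 = 162.919892, r_a2 = 53.321558
inv(α') = inv(24.988°) + 2·(-0.312+0.362)·tan α/(65+19) = 0.03048465  ⇒  α' = 25.13339°
a' = a·cos α / cos α' = 206.1780·cos 24.988°/cos 25.13339° = 206.422783
action lengths: √(r_a1²−r_b1²) = 75.041368, √(r_a2²−r_b2²) = 32.502539
base pitch p_b = π·m·cos α = 13.978514
CR = (75.041368 + 32.502539 − 206.422783·sin 25.13339°)/13.978514 = 1.421508
contact ratio ≈ 1.4215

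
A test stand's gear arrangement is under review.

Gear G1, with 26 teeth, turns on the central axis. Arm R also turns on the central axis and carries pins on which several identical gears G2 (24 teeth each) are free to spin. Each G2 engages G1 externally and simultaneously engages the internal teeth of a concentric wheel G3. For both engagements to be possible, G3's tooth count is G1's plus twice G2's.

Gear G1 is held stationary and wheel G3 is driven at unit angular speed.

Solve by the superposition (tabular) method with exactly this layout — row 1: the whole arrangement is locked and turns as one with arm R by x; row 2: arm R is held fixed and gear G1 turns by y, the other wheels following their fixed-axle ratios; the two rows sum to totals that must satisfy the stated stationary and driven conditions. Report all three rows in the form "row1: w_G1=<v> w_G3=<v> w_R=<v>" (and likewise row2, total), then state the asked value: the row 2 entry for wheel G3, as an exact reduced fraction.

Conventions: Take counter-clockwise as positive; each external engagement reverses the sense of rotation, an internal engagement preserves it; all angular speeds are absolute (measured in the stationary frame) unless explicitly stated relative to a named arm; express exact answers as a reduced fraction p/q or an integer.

class = planetary set [G3 = 26+2·24 = 74; Willis about the carrier]
row 1: whole set turns with the arm by x
superposition row 2 [arm held]: sun y, ring −(26/74)·y, arm 0
boundary: total ω_sun = x + y = 0 and total ω_ring = x − (26/74)·y = 1  ⇒  y = -37/50, x = 37/50
row 2 ring = −(26/74)·(-37/50) = 13/50
totals (row 1 + row 2): sun 37/50 + (-37/50) = 0, ring 37/50 + 13/50 = 1, arm 37/50 + 0 = 37/50
asked cell (row2, ring) = 13/50

row1: w_G1=37/50 w_G3=37/50 w_R=37/50
row2: w_G1=-37/50 w_G3=13/50 w_R=0
total: w_G1=0 w_G3=1 w_R=37/50
asked value: 13/50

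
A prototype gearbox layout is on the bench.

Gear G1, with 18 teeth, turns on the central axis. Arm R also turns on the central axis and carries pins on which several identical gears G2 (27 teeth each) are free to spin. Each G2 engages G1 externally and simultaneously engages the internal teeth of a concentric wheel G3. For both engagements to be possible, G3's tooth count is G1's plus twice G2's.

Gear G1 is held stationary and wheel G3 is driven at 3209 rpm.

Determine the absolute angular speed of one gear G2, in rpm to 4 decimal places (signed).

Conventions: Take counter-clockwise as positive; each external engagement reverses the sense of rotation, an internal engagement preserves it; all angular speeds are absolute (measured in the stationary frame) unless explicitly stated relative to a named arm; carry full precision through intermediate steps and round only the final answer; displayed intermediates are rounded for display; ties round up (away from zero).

class = planetary set [G3 = 18+2·27 = 72; Willis about the carrier]
normalise by the input: solve with ω_ring = 1, then scale by 3209 rpm
ring teeth: 18 + 2·27 = 72
18(ω_sun−ω_arm) = −72(ω_ring−ω_arm),  ω_sun = 0, ω_ring = 1
18(0−ω_arm) = −72(1−ω_arm)  ⇒  90·ω_arm = 72  ⇒  ω_arm = 4/5
sun–planet mesh: 18·(0−4/5) = −27·(ω_p−ω_arm)  ⇒  ω_p−ω_arm = 8/15
ω_p = 4/5 + 8/15 = 4/3
scale: ω_p = 4/3 × 3209 rpm = +4278.6667 rpm

+4278.6667 rpm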